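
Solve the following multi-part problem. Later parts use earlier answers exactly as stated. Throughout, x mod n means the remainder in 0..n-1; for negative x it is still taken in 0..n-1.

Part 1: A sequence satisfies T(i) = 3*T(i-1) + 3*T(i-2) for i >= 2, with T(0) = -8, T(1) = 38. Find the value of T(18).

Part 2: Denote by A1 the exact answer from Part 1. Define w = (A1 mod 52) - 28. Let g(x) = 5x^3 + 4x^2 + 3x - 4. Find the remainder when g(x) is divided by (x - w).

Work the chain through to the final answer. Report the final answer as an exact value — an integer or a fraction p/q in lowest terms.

Part 1: T(2) = 3*(38) + 3*(-8) = 90; iterating: T(2)=90, T(3)=384, T(4)=1422, T(5)=5418, T(6)=20520, T(7)=77814, T(8)=295002, T(9)=1118448, T(10)=4240350, T(11)=16076394, T(12)=60950232, T(13)=231079878, T(14)=876090330, T(15)=3321510624, T(16)=12592802862, T(17)=47742940458, T(18)=181007229960; answer 181007229960
Part 2: A1 = 181007229960; w = -4; remainder = value at the root: 5*(-4)^3 + 4*(-4)^2 + 3*(-4)^1 - 4 = (-320) + (64) + (-12) + (-4) = -272; answer -272

-272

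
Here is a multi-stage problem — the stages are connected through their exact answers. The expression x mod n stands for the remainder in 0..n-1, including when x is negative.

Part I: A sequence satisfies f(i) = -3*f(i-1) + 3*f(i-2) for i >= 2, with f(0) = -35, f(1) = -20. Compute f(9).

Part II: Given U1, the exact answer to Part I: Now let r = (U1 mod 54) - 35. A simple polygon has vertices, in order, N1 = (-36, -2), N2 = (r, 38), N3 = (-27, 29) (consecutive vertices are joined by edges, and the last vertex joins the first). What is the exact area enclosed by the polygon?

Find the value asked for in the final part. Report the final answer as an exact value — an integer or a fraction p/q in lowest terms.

Part I: f(2) = -3*(-20) + 3*(-35) = -45; iterating: f(2)=-45, f(3)=75, f(4)=-360, f(5)=1305, f(6)=-4995, f(7)=18900, f(8)=-71685, f(9)=271755; answer 271755
Part II: U1 = 271755; r = -8; cross terms: (-36*38 - -8*-2)=-1384, (-8*29 - -27*38)=794, (-27*-2 - -36*29)=1098; twice the area = |508| = 508; area = 254; answer 254

254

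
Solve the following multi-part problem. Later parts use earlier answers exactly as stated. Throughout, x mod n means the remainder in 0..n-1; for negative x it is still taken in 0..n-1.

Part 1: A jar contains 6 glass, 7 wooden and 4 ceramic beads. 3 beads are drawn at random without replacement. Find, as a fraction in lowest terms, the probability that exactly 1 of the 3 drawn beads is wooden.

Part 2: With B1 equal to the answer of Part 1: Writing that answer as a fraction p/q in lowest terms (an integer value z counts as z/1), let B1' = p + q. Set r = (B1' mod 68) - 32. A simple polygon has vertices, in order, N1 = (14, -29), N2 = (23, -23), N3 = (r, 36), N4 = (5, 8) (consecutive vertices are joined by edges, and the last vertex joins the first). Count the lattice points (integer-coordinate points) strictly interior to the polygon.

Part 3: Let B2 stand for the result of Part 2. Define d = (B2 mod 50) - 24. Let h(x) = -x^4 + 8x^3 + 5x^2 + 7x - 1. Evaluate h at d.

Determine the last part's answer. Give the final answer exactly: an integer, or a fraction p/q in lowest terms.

Part 1: total draws C(17,3) = 680; favorable C(7,1)*C(10,2) = 315; P = 63/136; answer 63/136
Part 2: B1 = 63/136; threaded value p + q = 199; r = 31; cross terms: (14*-23 - 23*-29)=345, (23*36 - 31*-23)=1541, (31*8 - 5*36)=68, (5*-29 - 14*8)=-257; twice the area = |1697| = 1697; area = 1697/2; boundary points = 3 + 1 + 2 + 1 = 7; strictly interior points = area - boundary/2 + 1 = 846; answer 846
Part 3: B2 = 846; d = 22; -1*(22)^4 + 8*(22)^3 + 5*(22)^2 + 7*(22)^1 - 1 = (-234256) + (85184) + (2420) + (154) + (-1) = -146499; answer -146499

-146499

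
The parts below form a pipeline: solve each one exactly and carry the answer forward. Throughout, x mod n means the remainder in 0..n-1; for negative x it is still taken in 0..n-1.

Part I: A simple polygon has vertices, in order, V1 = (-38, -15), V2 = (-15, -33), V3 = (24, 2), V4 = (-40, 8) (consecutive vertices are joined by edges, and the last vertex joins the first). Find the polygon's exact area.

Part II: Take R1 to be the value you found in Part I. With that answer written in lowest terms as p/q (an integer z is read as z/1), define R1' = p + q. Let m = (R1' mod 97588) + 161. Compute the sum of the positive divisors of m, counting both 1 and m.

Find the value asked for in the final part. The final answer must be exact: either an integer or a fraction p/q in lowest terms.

5652

Part I: cross terms: (-38*-33 - -15*-15)=1029, (-15*2 - 24*-33)=762, (24*8 - -40*2)=272, (-40*-15 - -38*8)=904; twice the area = |2967| = 2967; area = 2967/2; answer 2967/2
Part II: R1 = 2967/2; threaded value p + q = 2969; m = 3130; 3130 = 2 * 5 * 313; sigma = (1 + 2) * (1 + 5) * (1 + 313) = 3 * 6 * 314 = 5652; answer 5652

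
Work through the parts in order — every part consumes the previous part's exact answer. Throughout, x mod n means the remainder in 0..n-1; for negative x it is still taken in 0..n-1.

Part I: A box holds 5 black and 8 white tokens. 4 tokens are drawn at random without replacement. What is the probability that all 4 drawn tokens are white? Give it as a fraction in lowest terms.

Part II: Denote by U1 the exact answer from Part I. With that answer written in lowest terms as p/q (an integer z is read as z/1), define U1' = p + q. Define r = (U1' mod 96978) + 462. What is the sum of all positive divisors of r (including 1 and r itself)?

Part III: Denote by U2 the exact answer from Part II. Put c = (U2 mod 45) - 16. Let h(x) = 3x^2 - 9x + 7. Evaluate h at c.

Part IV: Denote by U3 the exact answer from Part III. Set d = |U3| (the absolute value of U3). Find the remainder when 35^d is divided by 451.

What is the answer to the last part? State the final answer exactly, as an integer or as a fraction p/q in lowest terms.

116

Part I: total draws C(13,4) = 715; favorable C(8,4) = 70; P = 14/143; answer 14/143
Part II: U1 = 14/143; threaded value p + q = 157; r = 619; 619 is prime, so its only divisors are 1 and 619; sigma = 1 + 619 = 620; answer 620
Part III: U2 = 620; c = 19; 3*(19)^2 - 9*(19)^1 + 7 = (1083) + (-171) + (7) = 919; answer 919
Part IV: U3 = 919; d = 919; squarings mod 451: 35^1=35, 35^2=323, 35^4=148, 35^8=256, 35^16=141, 35^32=37, 35^64=16, 35^128=256, 35^256=141, 35^512=37; 35^919 = 35^1 * 35^2 * 35^4 * 35^16 * 35^128 * 35^256 * 35^512 = 116 (mod 451); answer 116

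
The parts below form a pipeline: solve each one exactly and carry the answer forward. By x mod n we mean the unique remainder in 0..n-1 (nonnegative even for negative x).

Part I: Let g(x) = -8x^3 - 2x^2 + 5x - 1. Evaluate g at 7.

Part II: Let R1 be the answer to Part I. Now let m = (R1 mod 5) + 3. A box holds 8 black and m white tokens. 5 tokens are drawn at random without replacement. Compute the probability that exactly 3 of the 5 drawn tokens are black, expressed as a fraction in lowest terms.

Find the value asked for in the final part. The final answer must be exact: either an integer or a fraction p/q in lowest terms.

560/1287

Part I: -8*(7)^3 - 2*(7)^2 + 5*(7)^1 - 1 = (-2744) + (-98) + (35) + (-1) = -2808; answer -2808
Part II: R1 = -2808; m = 5; total draws C(13,5) = 1287; favorable C(8,3)*C(5,2) = 560; P = 560/1287; answer 560/1287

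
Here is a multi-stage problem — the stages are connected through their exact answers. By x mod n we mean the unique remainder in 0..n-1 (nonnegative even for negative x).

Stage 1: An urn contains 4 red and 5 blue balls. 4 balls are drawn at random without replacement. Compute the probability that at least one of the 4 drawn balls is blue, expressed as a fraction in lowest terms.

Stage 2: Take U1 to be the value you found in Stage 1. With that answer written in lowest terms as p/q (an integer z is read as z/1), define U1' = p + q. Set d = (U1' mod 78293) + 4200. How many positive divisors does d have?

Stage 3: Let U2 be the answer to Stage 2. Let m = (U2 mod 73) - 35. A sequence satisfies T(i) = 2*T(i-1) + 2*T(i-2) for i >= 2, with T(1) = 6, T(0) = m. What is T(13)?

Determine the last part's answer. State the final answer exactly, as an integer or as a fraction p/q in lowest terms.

Stage 1: total draws C(9,4) = 126; complement C(4,4) = 1; favorable 126 - 1 = 125; P = 125/126; answer 125/126
Stage 2: U1 = 125/126; threaded value p + q = 251; d = 4451; 4451 is prime, so its only divisors are 1 and 4451; count = 2; answer 2
Stage 3: U2 = 2; m = -33; T(2) = 2*(6) + 2*(-33) = -54; iterating: T(2)=-54, T(3)=-96, T(4)=-300, T(5)=-792, T(6)=-2184, T(7)=-5952, T(8)=-16272, T(9)=-44448, T(10)=-121440, T(11)=-331776, T(12)=-906432, T(13)=-2476416; answer -2476416

-2476416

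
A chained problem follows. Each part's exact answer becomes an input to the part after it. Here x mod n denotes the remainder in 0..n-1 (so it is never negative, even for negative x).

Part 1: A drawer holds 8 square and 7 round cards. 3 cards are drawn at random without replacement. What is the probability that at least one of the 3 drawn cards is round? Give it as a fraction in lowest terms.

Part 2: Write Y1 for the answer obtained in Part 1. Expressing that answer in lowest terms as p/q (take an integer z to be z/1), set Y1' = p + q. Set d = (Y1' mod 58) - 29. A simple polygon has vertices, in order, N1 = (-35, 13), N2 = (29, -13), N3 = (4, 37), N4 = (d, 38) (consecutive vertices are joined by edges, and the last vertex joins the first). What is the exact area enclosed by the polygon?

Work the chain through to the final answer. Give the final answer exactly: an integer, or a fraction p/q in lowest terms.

3237/2

Part 1: total draws C(15,3) = 455; complement C(8,3) = 56; favorable 455 - 56 = 399; P = 57/65; answer 57/65
Part 2: Y1 = 57/65; threaded value p + q = 122; d = -23; cross terms: (-35*-13 - 29*13)=78, (29*37 - 4*-13)=1125, (4*38 - -23*37)=1003, (-23*13 - -35*38)=1031; twice the area = |3237| = 3237; area = 3237/2; answer 3237/2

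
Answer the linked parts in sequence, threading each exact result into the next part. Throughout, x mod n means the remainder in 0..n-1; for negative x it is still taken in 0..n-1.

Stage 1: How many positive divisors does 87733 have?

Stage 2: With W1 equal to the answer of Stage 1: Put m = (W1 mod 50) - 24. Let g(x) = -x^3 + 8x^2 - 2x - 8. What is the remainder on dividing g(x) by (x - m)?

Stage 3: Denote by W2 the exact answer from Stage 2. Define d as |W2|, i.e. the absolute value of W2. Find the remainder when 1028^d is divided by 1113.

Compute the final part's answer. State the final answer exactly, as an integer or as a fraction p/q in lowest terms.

Stage 1: 87733 = 59 * 1487; number of divisors = (1+1) * (1+1) = 4; answer 4
Stage 2: W1 = 4; m = -20; remainder = value at the root: -1*(-20)^3 + 8*(-20)^2 - 2*(-20)^1 - 8 = (8000) + (3200) + (40) + (-8) = 11232; answer 11232
Stage 3: W2 = 11232; d = 11232; squarings mod 1113: 1028^1=1028, 1028^2=547, 1028^4=925, 1028^8=841, 1028^16=526, 1028^32=652, 1028^64=1051, 1028^128=505, 1028^256=148, 1028^512=757, 1028^1024=967, 1028^2048=169, 1028^4096=736, 1028^8192=778; 1028^11232 = 1028^32 * 1028^64 * 1028^128 * 1028^256 * 1028^512 * 1028^2048 * 1028^8192 = 1 (mod 1113); answer 1

1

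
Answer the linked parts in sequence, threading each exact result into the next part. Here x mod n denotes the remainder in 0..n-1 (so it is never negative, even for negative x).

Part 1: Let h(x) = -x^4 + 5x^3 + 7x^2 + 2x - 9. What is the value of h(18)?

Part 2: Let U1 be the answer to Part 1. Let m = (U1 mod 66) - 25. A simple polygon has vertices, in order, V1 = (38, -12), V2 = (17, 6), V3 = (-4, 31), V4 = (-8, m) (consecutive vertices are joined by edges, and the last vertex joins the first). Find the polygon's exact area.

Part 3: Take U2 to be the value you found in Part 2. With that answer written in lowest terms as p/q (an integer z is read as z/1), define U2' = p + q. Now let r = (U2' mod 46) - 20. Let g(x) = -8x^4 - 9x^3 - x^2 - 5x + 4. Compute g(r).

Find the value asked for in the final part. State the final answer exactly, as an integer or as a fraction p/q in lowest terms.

Part 1: -1*(18)^4 + 5*(18)^3 + 7*(18)^2 + 2*(18)^1 - 9 = (-104976) + (29160) + (2268) + (36) + (-9) = -73521; answer -73521
Part 2: U1 = -73521; m = -22; cross terms: (38*6 - 17*-12)=432, (17*31 - -4*6)=551, (-4*-22 - -8*31)=336, (-8*-12 - 38*-22)=932; twice the area = |2251| = 2251; area = 2251/2; answer 2251/2
Part 3: U2 = 2251/2; threaded value p + q = 2253; r = 25; -8*(25)^4 - 9*(25)^3 - 1*(25)^2 - 5*(25)^1 + 4 = (-3125000) + (-140625) + (-625) + (-125) + (4) = -3266371; answer -3266371

-3266371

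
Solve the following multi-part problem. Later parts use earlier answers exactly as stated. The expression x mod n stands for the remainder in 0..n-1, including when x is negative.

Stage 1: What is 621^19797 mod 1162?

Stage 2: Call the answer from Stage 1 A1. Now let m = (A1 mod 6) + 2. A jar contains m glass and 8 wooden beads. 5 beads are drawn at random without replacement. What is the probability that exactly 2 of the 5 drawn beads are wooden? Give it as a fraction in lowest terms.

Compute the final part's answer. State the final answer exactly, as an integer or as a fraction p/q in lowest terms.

Stage 1: squarings mod 1162: 621^1=621, 621^2=1019, 621^4=695, 621^8=795, 621^16=1059, 621^32=151, 621^64=723, 621^128=991, 621^256=191, 621^512=459, 621^1024=359, 621^2048=1061, 621^4096=905, 621^8192=977, 621^16384=527; 621^19797 = 621^1 * 621^4 * 621^16 * 621^64 * 621^256 * 621^1024 * 621^2048 * 621^16384 = 559 (mod 1162); answer 559
Stage 2: A1 = 559; m = 3; total draws C(11,5) = 462; favorable C(8,2)*C(3,3) = 28; P = 2/33; answer 2/33

2/33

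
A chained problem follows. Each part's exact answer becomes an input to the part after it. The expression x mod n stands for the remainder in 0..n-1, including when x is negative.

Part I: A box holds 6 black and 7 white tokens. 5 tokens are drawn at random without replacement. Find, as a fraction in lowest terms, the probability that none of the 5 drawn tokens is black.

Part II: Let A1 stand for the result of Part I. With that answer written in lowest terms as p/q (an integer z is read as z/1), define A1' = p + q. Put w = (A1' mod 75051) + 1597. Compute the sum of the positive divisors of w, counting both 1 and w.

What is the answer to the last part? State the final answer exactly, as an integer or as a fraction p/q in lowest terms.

2160

Part I: total draws C(13,5) = 1287; favorable C(7,5) = 21; P = 7/429; answer 7/429
Part II: A1 = 7/429; threaded value p + q = 436; w = 2033; 2033 = 19 * 107; sigma = (1 + 19) * (1 + 107) = 20 * 108 = 2160; answer 2160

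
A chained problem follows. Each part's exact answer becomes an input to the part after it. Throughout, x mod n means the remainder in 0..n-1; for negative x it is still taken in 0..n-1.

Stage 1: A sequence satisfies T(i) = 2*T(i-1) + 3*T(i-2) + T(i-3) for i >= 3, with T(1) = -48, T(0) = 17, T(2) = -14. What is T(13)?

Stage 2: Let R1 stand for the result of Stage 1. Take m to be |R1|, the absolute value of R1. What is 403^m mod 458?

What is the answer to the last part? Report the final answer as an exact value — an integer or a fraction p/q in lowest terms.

265

Stage 1: T(3) = 2*(-14) + 3*(-48) + 1*(17) = -155; iterating: T(3)=-155, T(4)=-400, T(5)=-1279, T(6)=-3913, T(7)=-12063, T(8)=-37144, T(9)=-114390, T(10)=-352275, T(11)=-1084864, T(12)=-3340943, T(13)=-10288753; answer -10288753
Stage 2: R1 = -10288753; m = 10288753; squarings mod 458: 403^1=403, 403^2=277, 403^4=243, 403^8=425, 403^16=173, 403^32=159, 403^64=91, 403^128=37, 403^256=453, 403^512=25, 403^1024=167, 403^2048=409, 403^4096=111, 403^8192=413, 403^16384=193, 403^32768=151, 403^65536=359, 403^131072=183, 403^262144=55, 403^524288=277, 403^1048576=243, 403^2097152=425, 403^4194304=173, 403^8388608=159; 403^10288753 = 403^1 * 403^16 * 403^32 * 403^64 * 403^512 * 403^1024 * 403^2048 * 403^4096 * 403^8192 * 403^16384 * 403^32768 * 403^262144 * 403^524288 * 403^1048576 * 403^8388608 = 265 (mod 458); answer 265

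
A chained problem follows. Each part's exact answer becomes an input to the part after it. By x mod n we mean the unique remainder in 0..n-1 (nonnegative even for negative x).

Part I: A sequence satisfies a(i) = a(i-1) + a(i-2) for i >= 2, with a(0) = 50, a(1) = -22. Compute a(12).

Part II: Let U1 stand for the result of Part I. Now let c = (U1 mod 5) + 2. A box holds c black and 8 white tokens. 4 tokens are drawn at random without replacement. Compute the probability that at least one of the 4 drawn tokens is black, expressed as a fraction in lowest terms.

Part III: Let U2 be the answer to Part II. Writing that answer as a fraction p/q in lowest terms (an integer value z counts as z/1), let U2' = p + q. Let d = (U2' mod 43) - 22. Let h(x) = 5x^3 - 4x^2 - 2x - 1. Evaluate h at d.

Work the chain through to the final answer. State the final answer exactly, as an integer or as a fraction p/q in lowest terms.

Part I: a(2) = 1*(-22) + 1*(50) = 28; iterating: a(2)=28, a(3)=6, a(4)=34, a(5)=40, a(6)=74, a(7)=114, a(8)=188, a(9)=302, a(10)=490, a(11)=792, a(12)=1282; answer 1282
Part II: U1 = 1282; c = 4; total draws C(12,4) = 495; complement C(8,4) = 70; favorable 495 - 70 = 425; P = 85/99; answer 85/99
Part III: U2 = 85/99; threaded value p + q = 184; d = -10; 5*(-10)^3 - 4*(-10)^2 - 2*(-10)^1 - 1 = (-5000) + (-400) + (20) + (-1) = -5381; answer -5381

-5381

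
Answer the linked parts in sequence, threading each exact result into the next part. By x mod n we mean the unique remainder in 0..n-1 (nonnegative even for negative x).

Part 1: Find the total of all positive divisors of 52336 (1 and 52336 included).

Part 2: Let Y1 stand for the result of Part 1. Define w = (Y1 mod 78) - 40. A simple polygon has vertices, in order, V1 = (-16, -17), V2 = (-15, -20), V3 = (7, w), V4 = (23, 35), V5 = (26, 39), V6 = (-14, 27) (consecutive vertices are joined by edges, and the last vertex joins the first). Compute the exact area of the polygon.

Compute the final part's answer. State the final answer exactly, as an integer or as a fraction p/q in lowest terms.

2659/2

Part 1: 52336 = 2^4 * 3271; sigma = (1 + 2 + 4 + 8 + 16) * (1 + 3271) = 31 * 3272 = 101432; answer 101432
Part 2: Y1 = 101432; w = -8; cross terms: (-16*-20 - -15*-17)=65, (-15*-8 - 7*-20)=260, (7*35 - 23*-8)=429, (23*39 - 26*35)=-13, (26*27 - -14*39)=1248, (-14*-17 - -16*27)=670; twice the area = |2659| = 2659; area = 2659/2; answer 2659/2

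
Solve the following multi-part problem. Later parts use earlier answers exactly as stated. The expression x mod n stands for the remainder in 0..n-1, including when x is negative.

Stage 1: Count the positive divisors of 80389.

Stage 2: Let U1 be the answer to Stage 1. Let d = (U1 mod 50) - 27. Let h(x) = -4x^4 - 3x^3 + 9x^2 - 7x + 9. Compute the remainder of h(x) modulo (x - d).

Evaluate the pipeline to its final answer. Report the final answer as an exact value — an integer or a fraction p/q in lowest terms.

-1077932

Stage 1: 80389 = 19 * 4231; number of divisors = (1+1) * (1+1) = 4; answer 4
Stage 2: U1 = 4; d = -23; remainder = value at the root: -4*(-23)^4 - 3*(-23)^3 + 9*(-23)^2 - 7*(-23)^1 + 9 = (-1119364) + (36501) + (4761) + (161) + (9) = -1077932; answer -1077932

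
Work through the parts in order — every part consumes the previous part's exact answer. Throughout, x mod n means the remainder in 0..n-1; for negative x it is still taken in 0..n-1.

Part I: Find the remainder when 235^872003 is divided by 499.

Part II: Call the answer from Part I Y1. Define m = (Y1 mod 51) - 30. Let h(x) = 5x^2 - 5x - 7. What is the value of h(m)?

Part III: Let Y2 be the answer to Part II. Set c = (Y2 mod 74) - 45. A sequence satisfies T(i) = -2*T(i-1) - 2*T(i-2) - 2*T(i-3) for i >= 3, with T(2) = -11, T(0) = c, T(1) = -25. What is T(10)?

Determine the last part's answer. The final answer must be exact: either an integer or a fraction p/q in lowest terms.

Part I: squarings mod 499: 235^1=235, 235^2=335, 235^4=449, 235^8=5, 235^16=25, 235^32=126, 235^64=407, 235^128=480, 235^256=361, 235^512=82, 235^1024=237, 235^2048=281, 235^4096=119, 235^8192=189, 235^16384=292, 235^32768=434, 235^65536=233, 235^131072=397, 235^262144=424, 235^524288=136; 235^872003 = 235^1 * 235^2 * 235^64 * 235^512 * 235^1024 * 235^2048 * 235^16384 * 235^65536 * 235^262144 * 235^524288 = 226 (mod 499); answer 226
Part II: Y1 = 226; m = -8; 5*(-8)^2 - 5*(-8)^1 - 7 = (320) + (40) + (-7) = 353; answer 353
Part III: Y2 = 353; c = 12; T(3) = -2*(-11) - 2*(-25) - 2*(12) = 48; iterating: T(3)=48, T(4)=-24, T(5)=-26, T(6)=4, T(7)=92, T(8)=-140, T(9)=88, T(10)=-80; answer -80

-80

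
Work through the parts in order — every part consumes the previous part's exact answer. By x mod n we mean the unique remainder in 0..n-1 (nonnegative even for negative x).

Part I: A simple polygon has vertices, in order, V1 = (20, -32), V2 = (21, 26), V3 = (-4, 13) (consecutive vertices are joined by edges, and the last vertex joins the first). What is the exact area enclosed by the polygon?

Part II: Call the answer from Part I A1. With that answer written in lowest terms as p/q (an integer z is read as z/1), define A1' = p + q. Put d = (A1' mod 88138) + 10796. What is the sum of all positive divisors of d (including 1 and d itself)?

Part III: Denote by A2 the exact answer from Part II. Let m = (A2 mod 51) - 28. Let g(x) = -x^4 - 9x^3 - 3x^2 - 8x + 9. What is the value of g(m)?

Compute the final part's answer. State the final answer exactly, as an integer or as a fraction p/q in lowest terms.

Part I: cross terms: (20*26 - 21*-32)=1192, (21*13 - -4*26)=377, (-4*-32 - 20*13)=-132; twice the area = |1437| = 1437; area = 1437/2; answer 1437/2
Part II: A1 = 1437/2; threaded value p + q = 1439; d = 12235; 12235 = 5 * 2447; sigma = (1 + 5) * (1 + 2447) = 6 * 2448 = 14688; answer 14688
Part III: A2 = 14688; m = -28; -1*(-28)^4 - 9*(-28)^3 - 3*(-28)^2 - 8*(-28)^1 + 9 = (-614656) + (197568) + (-2352) + (224) + (9) = -419207; answer -419207

-419207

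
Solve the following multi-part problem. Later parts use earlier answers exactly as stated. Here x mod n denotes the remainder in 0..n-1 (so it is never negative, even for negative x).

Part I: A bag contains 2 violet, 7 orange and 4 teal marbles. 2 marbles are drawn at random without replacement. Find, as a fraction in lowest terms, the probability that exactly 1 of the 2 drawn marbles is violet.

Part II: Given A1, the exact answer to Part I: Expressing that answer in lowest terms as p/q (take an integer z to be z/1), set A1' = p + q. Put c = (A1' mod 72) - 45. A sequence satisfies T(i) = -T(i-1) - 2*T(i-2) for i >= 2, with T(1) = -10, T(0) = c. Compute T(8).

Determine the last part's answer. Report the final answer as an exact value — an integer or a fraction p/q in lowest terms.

Part I: total draws C(13,2) = 78; favorable C(2,1)*C(11,1) = 22; P = 11/39; answer 11/39
Part II: A1 = 11/39; threaded value p + q = 50; c = 5; T(2) = -1*(-10) - 2*(5) = 0; iterating: T(2)=0, T(3)=20, T(4)=-20, T(5)=-20, T(6)=60, T(7)=-20, T(8)=-100; answer -100

-100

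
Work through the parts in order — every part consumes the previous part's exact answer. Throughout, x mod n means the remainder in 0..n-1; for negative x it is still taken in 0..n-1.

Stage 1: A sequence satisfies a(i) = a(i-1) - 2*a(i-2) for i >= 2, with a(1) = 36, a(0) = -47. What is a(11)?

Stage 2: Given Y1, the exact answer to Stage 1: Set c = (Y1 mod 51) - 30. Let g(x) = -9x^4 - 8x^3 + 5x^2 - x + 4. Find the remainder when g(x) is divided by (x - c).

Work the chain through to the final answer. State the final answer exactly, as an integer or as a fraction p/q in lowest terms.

Stage 1: a(2) = 1*(36) - 2*(-47) = 130; iterating: a(2)=130, a(3)=58, a(4)=-202, a(5)=-318, a(6)=86, a(7)=722, a(8)=550, a(9)=-894, a(10)=-1994, a(11)=-206; answer -206
Stage 2: Y1 = -206; c = 19; remainder = value at the root: -9*(19)^4 - 8*(19)^3 + 5*(19)^2 - 1*(19)^1 + 4 = (-1172889) + (-54872) + (1805) + (-19) + (4) = -1225971; answer -1225971

-1225971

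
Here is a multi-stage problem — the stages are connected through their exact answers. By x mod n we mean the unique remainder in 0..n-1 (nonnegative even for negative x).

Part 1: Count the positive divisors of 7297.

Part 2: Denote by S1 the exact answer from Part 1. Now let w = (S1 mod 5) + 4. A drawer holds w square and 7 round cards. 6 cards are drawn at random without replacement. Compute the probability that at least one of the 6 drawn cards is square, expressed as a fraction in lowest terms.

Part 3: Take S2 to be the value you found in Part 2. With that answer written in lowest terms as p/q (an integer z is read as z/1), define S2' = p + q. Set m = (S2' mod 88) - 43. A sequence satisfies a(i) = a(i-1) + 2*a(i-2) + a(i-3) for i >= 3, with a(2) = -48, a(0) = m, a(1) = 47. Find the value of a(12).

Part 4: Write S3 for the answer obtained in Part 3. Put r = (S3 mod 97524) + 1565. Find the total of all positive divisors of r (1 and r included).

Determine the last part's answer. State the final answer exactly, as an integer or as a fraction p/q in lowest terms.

Part 1: 7297 is prime, so its only divisors are 1 and 7297; count = 2; answer 2
Part 2: S1 = 2; w = 6; total draws C(13,6) = 1716; complement C(7,6) = 7; favorable 1716 - 7 = 1709; P = 1709/1716; answer 1709/1716
Part 3: S2 = 1709/1716; threaded value p + q = 3425; m = 38; a(3) = 1*(-48) + 2*(47) + 1*(38) = 84; iterating: a(3)=84, a(4)=35, a(5)=155, a(6)=309, a(7)=654, a(8)=1427, a(9)=3044, a(10)=6552, a(11)=14067, a(12)=30215; answer 30215
Part 4: S3 = 30215; r = 31780; 31780 = 2^2 * 5 * 7 * 227; sigma = (1 + 2 + 4) * (1 + 5) * (1 + 7) * (1 + 227) = 7 * 6 * 8 * 228 = 76608; answer 76608

76608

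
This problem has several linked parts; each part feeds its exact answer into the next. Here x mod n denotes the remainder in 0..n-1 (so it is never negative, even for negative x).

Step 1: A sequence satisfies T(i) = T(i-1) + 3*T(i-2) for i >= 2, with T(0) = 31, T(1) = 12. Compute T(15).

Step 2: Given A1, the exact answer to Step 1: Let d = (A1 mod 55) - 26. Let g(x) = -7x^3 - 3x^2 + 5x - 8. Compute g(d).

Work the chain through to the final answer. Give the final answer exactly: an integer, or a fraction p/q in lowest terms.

-15829

Step 1: T(2) = 1*(12) + 3*(31) = 105; iterating: T(2)=105, T(3)=141, T(4)=456, T(5)=879, T(6)=2247, T(7)=4884, T(8)=11625, T(9)=26277, T(10)=61152, T(11)=139983, T(12)=323439, T(13)=743388, T(14)=1713705, T(15)=3943869; answer 3943869
Step 2: A1 = 3943869; d = 13; -7*(13)^3 - 3*(13)^2 + 5*(13)^1 - 8 = (-15379) + (-507) + (65) + (-8) = -15829; answer -15829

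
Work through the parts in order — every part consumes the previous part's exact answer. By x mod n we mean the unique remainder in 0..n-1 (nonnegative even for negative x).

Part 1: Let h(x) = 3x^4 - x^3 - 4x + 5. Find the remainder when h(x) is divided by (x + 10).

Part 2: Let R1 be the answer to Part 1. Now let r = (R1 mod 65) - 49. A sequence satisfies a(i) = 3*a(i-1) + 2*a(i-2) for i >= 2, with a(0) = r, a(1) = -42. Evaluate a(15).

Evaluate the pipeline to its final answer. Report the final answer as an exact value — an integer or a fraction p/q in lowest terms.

-2147645964

Part 1: remainder = value at the root: 3*(-10)^4 - 1*(-10)^3 - 4*(-10)^1 + 5 = (30000) + (1000) + (40) + (5) = 31045; answer 31045
Part 2: R1 = 31045; r = -9; a(2) = 3*(-42) + 2*(-9) = -144; iterating: a(2)=-144, a(3)=-516, a(4)=-1836, a(5)=-6540, a(6)=-23292, a(7)=-82956, a(8)=-295452, a(9)=-1052268, a(10)=-3747708, a(11)=-13347660, a(12)=-47538396, a(13)=-169310508, a(14)=-603008316, a(15)=-2147645964; answer -2147645964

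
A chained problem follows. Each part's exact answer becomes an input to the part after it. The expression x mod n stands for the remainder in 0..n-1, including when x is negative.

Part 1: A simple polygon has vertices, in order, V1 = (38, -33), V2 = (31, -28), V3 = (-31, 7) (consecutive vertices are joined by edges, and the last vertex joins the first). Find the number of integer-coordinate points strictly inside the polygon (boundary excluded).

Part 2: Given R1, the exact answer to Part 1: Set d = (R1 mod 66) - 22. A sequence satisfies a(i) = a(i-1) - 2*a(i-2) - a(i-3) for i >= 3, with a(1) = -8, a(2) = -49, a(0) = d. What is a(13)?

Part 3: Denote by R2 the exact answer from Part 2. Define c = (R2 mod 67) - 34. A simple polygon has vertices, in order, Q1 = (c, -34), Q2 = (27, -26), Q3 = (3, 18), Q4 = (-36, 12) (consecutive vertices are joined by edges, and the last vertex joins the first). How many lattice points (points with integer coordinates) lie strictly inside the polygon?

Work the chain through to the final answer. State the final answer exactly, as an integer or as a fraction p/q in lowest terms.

1479

Part 1: cross terms: (38*-28 - 31*-33)=-41, (31*7 - -31*-28)=-651, (-31*-33 - 38*7)=757; twice the area = |65| = 65; area = 65/2; boundary points = 1 + 1 + 1 = 3; strictly interior points = area - boundary/2 + 1 = 32; answer 32
Part 2: R1 = 32; d = 10; a(3) = 1*(-49) - 2*(-8) - 1*(10) = -43; iterating: a(3)=-43, a(4)=63, a(5)=198, a(6)=115, a(7)=-344, a(8)=-772, a(9)=-199, a(10)=1689, a(11)=2859, a(12)=-320, a(13)=-7727; answer -7727
Part 3: R2 = -7727; c = 11; cross terms: (11*-26 - 27*-34)=632, (27*18 - 3*-26)=564, (3*12 - -36*18)=684, (-36*-34 - 11*12)=1092; twice the area = |2972| = 2972; area = 1486; boundary points = 8 + 4 + 3 + 1 = 16; strictly interior points = area - boundary/2 + 1 = 1479; answer 1479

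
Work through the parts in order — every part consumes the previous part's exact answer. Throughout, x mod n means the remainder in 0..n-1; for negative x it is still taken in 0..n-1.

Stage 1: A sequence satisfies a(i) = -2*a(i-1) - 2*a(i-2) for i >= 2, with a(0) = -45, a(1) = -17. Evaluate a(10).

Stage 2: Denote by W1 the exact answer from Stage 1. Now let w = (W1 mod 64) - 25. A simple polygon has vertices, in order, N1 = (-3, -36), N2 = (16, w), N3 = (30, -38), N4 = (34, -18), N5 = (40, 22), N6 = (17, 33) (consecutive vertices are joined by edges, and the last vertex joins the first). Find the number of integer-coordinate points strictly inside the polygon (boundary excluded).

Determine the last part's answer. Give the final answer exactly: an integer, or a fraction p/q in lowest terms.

Stage 1: a(2) = -2*(-17) - 2*(-45) = 124; iterating: a(2)=124, a(3)=-214, a(4)=180, a(5)=68, a(6)=-496, a(7)=856, a(8)=-720, a(9)=-272, a(10)=1984; answer 1984
Stage 2: W1 = 1984; w = -25; cross terms: (-3*-25 - 16*-36)=651, (16*-38 - 30*-25)=142, (30*-18 - 34*-38)=752, (34*22 - 40*-18)=1468, (40*33 - 17*22)=946, (17*-36 - -3*33)=-513; twice the area = |3446| = 3446; area = 1723; boundary points = 1 + 1 + 4 + 2 + 1 + 1 = 10; strictly interior points = area - boundary/2 + 1 = 1719; answer 1719

1719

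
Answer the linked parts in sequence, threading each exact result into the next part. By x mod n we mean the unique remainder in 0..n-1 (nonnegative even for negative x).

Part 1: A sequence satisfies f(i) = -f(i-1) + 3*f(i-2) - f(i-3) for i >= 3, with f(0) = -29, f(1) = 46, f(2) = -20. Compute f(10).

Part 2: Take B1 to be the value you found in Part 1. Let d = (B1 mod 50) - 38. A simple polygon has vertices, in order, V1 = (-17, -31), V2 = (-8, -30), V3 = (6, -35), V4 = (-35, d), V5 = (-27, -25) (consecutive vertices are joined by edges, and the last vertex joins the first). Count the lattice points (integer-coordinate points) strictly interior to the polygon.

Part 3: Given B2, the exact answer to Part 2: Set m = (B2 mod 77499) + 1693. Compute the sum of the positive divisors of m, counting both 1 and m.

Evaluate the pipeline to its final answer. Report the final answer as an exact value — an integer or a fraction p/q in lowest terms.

Part 1: f(3) = -1*(-20) + 3*(46) - 1*(-29) = 187; iterating: f(3)=187, f(4)=-293, f(5)=874, f(6)=-1940, f(7)=4855, f(8)=-11549, f(9)=28054, f(10)=-67556; answer -67556
Part 2: B1 = -67556; d = 6; cross terms: (-17*-30 - -8*-31)=262, (-8*-35 - 6*-30)=460, (6*6 - -35*-35)=-1189, (-35*-25 - -27*6)=1037, (-27*-31 - -17*-25)=412; twice the area = |982| = 982; area = 491; boundary points = 1 + 1 + 41 + 1 + 2 = 46; strictly interior points = area - boundary/2 + 1 = 469; answer 469
Part 3: B2 = 469; m = 2162; 2162 = 2 * 23 * 47; sigma = (1 + 2) * (1 + 23) * (1 + 47) = 3 * 24 * 48 = 3456; answer 3456

3456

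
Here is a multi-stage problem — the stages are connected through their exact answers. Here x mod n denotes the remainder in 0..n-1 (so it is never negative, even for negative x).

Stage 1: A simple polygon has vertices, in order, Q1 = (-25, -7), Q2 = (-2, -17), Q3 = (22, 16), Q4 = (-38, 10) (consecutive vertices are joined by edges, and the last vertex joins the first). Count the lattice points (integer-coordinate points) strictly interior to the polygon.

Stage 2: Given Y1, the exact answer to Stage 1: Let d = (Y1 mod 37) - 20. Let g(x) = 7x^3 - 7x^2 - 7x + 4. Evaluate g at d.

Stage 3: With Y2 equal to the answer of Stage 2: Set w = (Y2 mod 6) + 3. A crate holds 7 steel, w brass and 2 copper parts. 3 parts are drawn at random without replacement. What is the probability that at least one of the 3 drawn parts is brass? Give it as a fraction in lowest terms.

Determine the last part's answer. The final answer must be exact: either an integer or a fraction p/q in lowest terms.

Stage 1: cross terms: (-25*-17 - -2*-7)=411, (-2*16 - 22*-17)=342, (22*10 - -38*16)=828, (-38*-7 - -25*10)=516; twice the area = |2097| = 2097; area = 2097/2; boundary points = 1 + 3 + 6 + 1 = 11; strictly interior points = area - boundary/2 + 1 = 1044; answer 1044
Stage 2: Y1 = 1044; d = -12; 7*(-12)^3 - 7*(-12)^2 - 7*(-12)^1 + 4 = (-12096) + (-1008) + (84) + (4) = -13016; answer -13016
Stage 3: Y2 = -13016; w = 7; total draws C(16,3) = 560; complement C(9,3) = 84; favorable 560 - 84 = 476; P = 17/20; answer 17/20

17/20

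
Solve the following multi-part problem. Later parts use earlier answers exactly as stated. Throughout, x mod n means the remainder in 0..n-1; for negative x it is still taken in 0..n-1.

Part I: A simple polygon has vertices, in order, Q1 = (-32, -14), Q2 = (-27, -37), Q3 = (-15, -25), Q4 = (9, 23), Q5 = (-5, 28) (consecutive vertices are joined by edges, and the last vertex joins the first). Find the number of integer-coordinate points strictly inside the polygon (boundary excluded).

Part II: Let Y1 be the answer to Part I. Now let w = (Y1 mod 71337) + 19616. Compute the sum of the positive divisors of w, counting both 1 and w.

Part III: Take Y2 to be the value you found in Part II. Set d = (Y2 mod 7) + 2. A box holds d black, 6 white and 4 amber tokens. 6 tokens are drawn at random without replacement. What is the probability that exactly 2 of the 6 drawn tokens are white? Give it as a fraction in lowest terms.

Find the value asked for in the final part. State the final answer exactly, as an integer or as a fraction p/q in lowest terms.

Part I: cross terms: (-32*-37 - -27*-14)=806, (-27*-25 - -15*-37)=120, (-15*23 - 9*-25)=-120, (9*28 - -5*23)=367, (-5*-14 - -32*28)=966; twice the area = |2139| = 2139; area = 2139/2; boundary points = 1 + 12 + 24 + 1 + 3 = 41; strictly interior points = area - boundary/2 + 1 = 1050; answer 1050
Part II: Y1 = 1050; w = 20666; 20666 = 2 * 10333; sigma = (1 + 2) * (1 + 10333) = 3 * 10334 = 31002; answer 31002
Part III: Y2 = 31002; d = 8; total draws C(18,6) = 18564; favorable C(6,2)*C(12,4) = 7425; P = 2475/6188; answer 2475/6188

2475/6188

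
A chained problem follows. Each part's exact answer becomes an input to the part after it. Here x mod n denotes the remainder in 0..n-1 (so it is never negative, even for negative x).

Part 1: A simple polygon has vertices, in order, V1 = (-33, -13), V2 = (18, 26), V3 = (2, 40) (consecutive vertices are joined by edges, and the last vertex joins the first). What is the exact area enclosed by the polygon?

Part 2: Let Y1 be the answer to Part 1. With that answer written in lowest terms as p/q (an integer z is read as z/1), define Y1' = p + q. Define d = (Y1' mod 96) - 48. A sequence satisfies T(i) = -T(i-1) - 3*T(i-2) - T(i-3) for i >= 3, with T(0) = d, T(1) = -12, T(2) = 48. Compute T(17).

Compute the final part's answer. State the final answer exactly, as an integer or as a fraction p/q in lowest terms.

-32268

Part 1: cross terms: (-33*26 - 18*-13)=-624, (18*40 - 2*26)=668, (2*-13 - -33*40)=1294; twice the area = |1338| = 1338; area = 669; answer 669
Part 2: Y1 = 669; threaded value p + q = 670; d = 46; T(3) = -1*(48) - 3*(-12) - 1*(46) = -58; iterating: T(3)=-58, T(4)=-74, T(5)=200, T(6)=80, T(7)=-606, T(8)=166, T(9)=1572, T(10)=-1464, T(11)=-3418, T(12)=6238, T(13)=5480, T(14)=-20776, T(15)=-1902, T(16)=58750, T(17)=-32268; answer -32268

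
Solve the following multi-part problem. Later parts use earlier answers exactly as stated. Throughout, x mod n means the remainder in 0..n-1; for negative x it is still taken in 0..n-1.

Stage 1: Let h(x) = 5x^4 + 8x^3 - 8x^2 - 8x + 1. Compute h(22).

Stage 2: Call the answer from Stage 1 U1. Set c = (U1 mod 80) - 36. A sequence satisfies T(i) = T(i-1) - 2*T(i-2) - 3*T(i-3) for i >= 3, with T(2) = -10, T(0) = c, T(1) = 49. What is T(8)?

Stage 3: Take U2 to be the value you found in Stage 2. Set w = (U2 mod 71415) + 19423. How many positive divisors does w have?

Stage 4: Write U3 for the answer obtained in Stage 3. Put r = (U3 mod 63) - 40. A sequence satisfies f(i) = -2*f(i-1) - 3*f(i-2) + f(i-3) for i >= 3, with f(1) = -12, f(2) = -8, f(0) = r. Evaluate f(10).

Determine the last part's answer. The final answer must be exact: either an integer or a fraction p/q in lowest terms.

Stage 1: 5*(22)^4 + 8*(22)^3 - 8*(22)^2 - 8*(22)^1 + 1 = (1171280) + (85184) + (-3872) + (-176) + (1) = 1252417; answer 1252417
Stage 2: U1 = 1252417; c = -19; T(3) = 1*(-10) - 2*(49) - 3*(-19) = -51; iterating: T(3)=-51, T(4)=-178, T(5)=-46, T(6)=463, T(7)=1089, T(8)=301; answer 301
Stage 3: U2 = 301; w = 19724; 19724 = 2^2 * 4931; number of divisors = (2+1) * (1+1) = 6; answer 6
Stage 4: U3 = 6; r = -34; f(3) = -2*(-8) - 3*(-12) + 1*(-34) = 18; iterating: f(3)=18, f(4)=-24, f(5)=-14, f(6)=118, f(7)=-218, f(8)=68, f(9)=636, f(10)=-1694; answer -1694

-1694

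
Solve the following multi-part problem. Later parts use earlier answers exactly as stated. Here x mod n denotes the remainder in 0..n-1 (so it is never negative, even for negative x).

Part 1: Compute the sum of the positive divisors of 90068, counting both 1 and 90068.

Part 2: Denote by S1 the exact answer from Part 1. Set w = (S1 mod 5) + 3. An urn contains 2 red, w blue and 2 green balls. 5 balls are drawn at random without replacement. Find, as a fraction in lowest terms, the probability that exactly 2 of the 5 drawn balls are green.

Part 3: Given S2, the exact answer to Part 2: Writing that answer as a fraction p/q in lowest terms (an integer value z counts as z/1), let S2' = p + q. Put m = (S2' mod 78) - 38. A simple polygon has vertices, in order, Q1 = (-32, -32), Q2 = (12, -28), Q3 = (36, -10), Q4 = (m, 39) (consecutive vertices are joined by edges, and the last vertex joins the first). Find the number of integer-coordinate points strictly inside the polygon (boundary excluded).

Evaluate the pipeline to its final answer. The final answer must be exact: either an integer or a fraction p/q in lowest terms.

Part 1: 90068 = 2^2 * 11 * 23 * 89; sigma = (1 + 2 + 4) * (1 + 11) * (1 + 23) * (1 + 89) = 7 * 12 * 24 * 90 = 181440; answer 181440
Part 2: S1 = 181440; w = 3; total draws C(7,5) = 21; favorable C(2,2)*C(5,3) = 10; P = 10/21; answer 10/21
Part 3: S2 = 10/21; threaded value p + q = 31; m = -7; cross terms: (-32*-28 - 12*-32)=1280, (12*-10 - 36*-28)=888, (36*39 - -7*-10)=1334, (-7*-32 - -32*39)=1472; twice the area = |4974| = 4974; area = 2487; boundary points = 4 + 6 + 1 + 1 = 12; strictly interior points = area - boundary/2 + 1 = 2482; answer 2482

2482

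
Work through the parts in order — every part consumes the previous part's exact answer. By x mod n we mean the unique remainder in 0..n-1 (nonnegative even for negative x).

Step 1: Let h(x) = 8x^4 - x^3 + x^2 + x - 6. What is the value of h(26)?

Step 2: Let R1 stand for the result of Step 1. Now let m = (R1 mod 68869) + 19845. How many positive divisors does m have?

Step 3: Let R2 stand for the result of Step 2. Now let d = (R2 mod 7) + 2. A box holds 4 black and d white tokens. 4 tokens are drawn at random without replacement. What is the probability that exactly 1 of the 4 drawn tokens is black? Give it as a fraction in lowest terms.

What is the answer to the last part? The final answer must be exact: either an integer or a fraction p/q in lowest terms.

4/35

Step 1: 8*(26)^4 - 1*(26)^3 + 1*(26)^2 + 1*(26)^1 - 6 = (3655808) + (-17576) + (676) + (26) + (-6) = 3638928; answer 3638928
Step 2: R1 = 3638928; m = 77585; 77585 = 5 * 59 * 263; number of divisors = (1+1) * (1+1) * (1+1) = 8; answer 8
Step 3: R2 = 8; d = 3; total draws C(7,4) = 35; favorable C(4,1)*C(3,3) = 4; P = 4/35; answer 4/35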